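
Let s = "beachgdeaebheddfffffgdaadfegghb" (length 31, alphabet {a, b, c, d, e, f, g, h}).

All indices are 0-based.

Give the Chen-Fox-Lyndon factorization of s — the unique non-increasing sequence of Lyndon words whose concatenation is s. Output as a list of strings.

["be", "achgdeaebheddfffffgd", "aadfegghb"]

emit factor 1: 'be' (i=0, period=2)
emit factor 2: 'achgdeaebheddfffffgd' (i=2, period=20)
emit factor 3: 'aadfegghb' (i=22, period=9)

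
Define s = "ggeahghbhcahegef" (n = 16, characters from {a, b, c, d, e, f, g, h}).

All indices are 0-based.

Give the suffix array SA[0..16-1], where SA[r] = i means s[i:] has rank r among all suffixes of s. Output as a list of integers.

sorted suffixes:
  #0 SA[0]=10  'ahegef'
  #1 SA[1]=3  'ahghbhcahegef'
  #2 SA[2]=7  'bhcahegef'
  #3 SA[3]=9  'cahegef'
  #4 SA[4]=2  'eahghbhcahegef'
  #5 SA[5]=14  'ef'
  #6 SA[6]=12  'egef'
  #7 SA[7]=15  'f'
  #8 SA[8]=1  'geahghbhcahegef'
  #9 SA[9]=13  'gef'
  #10 SA[10]=0  'ggeahghbhcahegef'
  #11 SA[11]=5  'ghbhcahegef'
  #12 SA[12]=6  'hbhcahegef'
  #13 SA[13]=8  'hcahegef'
  #14 SA[14]=11  'hegef'
  #15 SA[15]=4  'hghbhcahegef'

[10, 3, 7, 9, 2, 14, 12, 15, 1, 13, 0, 5, 6, 8, 11, 4]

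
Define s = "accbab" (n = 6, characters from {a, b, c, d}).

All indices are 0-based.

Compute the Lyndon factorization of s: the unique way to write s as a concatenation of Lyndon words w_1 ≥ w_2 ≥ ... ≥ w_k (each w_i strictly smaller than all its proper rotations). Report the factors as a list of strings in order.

["accb", "ab"]

emit factor 1: 'accb' (i=0, period=4)
emit factor 2: 'ab' (i=4, period=2)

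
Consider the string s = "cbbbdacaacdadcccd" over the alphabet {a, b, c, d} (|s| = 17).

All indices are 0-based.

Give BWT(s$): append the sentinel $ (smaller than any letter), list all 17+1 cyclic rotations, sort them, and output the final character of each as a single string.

dcdadcbba$dccacbca

rank  rotation            last
    0  $cbbbdacaacdadcccd  d
    1  aacdadcccd$cbbbdac  c
    2  acaacdadcccd$cbbbd  d
    3  acdadcccd$cbbbdaca  a
    4  adcccd$cbbbdacaacd  d
    5  bbbdacaacdadcccd$c  c
    6  bbdacaacdadcccd$cb  b
    7  bdacaacdadcccd$cbb  b
    8  caacdadcccd$cbbbda  a
    9  cbbbdacaacdadcccd$  $
   10  cccd$cbbbdacaacdad  d
   11  ccd$cbbbdacaacdadc  c
   12  cd$cbbbdacaacdadcc  c
   13  cdadcccd$cbbbdacaa  a
   14  d$cbbbdacaacdadccc  c
   15  dacaacdadcccd$cbbb  b
   16  dadcccd$cbbbdacaac  c
   17  dcccd$cbbbdacaacda  a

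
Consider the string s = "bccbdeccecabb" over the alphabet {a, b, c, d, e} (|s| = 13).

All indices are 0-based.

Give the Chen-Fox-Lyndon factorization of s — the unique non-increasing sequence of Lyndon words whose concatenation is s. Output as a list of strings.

emit factor 1: 'bccbdeccec' (i=0, period=10)
emit factor 2: 'abb' (i=10, period=3)

["bccbdeccec", "abb"]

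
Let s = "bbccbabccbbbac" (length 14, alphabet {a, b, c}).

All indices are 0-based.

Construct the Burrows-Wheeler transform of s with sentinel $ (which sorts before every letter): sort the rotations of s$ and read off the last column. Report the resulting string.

rank  rotation         last
    0  $bbccbabccbbbac  c
    1  abccbbbac$bbccb  b
    2  ac$bbccbabccbbb  b
    3  babccbbbac$bbcc  c
    4  bac$bbccbabccbb  b
    5  bbac$bbccbabccb  b
    6  bbbac$bbccbabcc  c
    7  bbccbabccbbbac$  $
    8  bccbabccbbbac$b  b
    9  bccbbbac$bbccba  a
   10  c$bbccbabccbbba  a
   11  cbabccbbbac$bbc  c
   12  cbbbac$bbccbabc  c
   13  ccbabccbbbac$bb  b
   14  ccbbbac$bbccbab  b

cbbcbbc$baaccbb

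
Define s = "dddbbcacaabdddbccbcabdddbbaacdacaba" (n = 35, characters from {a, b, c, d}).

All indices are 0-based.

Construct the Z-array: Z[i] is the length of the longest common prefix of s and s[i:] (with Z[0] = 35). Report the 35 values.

[35, 2, 1, 0, 0, 0, 0, 0, 0, 0, 0, 4, 2, 1, 0, 0, 0, 0, 0, 0, 0, 5, 2, 1, 0, 0, 0, 0, 0, 1, 0, 0, 0, 0, 0]

Z[0]=35
i=1: outside box; Z[1]=2 grow→box=[1,3)
i=2: min(r-i=1, Z[1]=2)=1; Z[2]=1
i=3: outside box; Z[3]=0
i=4: outside box; Z[4]=0
i=5: outside box; Z[5]=0
i=6: outside box; Z[6]=0
i=7: outside box; Z[7]=0
i=8: outside box; Z[8]=0
i=9: outside box; Z[9]=0
i=10: outside box; Z[10]=0
i=11: outside box; Z[11]=4 grow→box=[11,15)
i=12: min(r-i=3, Z[1]=2)=2; Z[12]=2
i=13: min(r-i=2, Z[2]=1)=1; Z[13]=1
i=14: min(r-i=1, Z[3]=0)=0; Z[14]=0
i=15: outside box; Z[15]=0
i=16: outside box; Z[16]=0
i=17: outside box; Z[17]=0
i=18: outside box; Z[18]=0
i=19: outside box; Z[19]=0
i=20: outside box; Z[20]=0
i=21: outside box; Z[21]=5 grow→box=[21,26)
i=22: min(r-i=4, Z[1]=2)=2; Z[22]=2
i=23: min(r-i=3, Z[2]=1)=1; Z[23]=1
i=24: min(r-i=2, Z[3]=0)=0; Z[24]=0
i=25: min(r-i=1, Z[4]=0)=0; Z[25]=0
i=26: outside box; Z[26]=0
i=27: outside box; Z[27]=0
i=28: outside box; Z[28]=0
i=29: outside box; Z[29]=1 grow→box=[29,30)
i=30: outside box; Z[30]=0
i=31: outside box; Z[31]=0
i=32: outside box; Z[32]=0
i=33: outside box; Z[33]=0
i=34: outside box; Z[34]=0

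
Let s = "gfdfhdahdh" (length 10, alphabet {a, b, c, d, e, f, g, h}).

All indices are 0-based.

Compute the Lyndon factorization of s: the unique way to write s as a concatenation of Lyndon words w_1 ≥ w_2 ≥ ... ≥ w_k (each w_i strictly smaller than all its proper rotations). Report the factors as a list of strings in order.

["g", "f", "dfh", "d", "ahdh"]

emit factor 1: 'g' (i=0, period=1)
emit factor 2: 'f' (i=1, period=1)
emit factor 3: 'dfh' (i=2, period=3)
emit factor 4: 'd' (i=5, period=1)
emit factor 5: 'ahdh' (i=6, period=4)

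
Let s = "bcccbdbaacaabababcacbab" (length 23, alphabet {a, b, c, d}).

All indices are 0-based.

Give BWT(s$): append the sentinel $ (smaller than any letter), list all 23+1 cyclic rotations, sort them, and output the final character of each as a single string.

rank  rotation                  last
    0  $bcccbdbaacaabababcacbab  b
    1  aabababcacbab$bcccbdbaac  c
    2  aacaabababcacbab$bcccbdb  b
    3  ab$bcccbdbaacaabababcacb  b
    4  abababcacbab$bcccbdbaaca  a
    5  ababcacbab$bcccbdbaacaab  b
    6  abcacbab$bcccbdbaacaabab  b
    7  acaabababcacbab$bcccbdba  a
    8  acbab$bcccbdbaacaabababc  c
    9  b$bcccbdbaacaabababcacba  a
   10  baacaabababcacbab$bcccbd  d
   11  bab$bcccbdbaacaabababcac  c
   12  bababcacbab$bcccbdbaacaa  a
   13  babcacbab$bcccbdbaacaaba  a
   14  bcacbab$bcccbdbaacaababa  a
   15  bcccbdbaacaabababcacbab$  $
   16  bdbaacaabababcacbab$bccc  c
   17  caabababcacbab$bcccbdbaa  a
   18  cacbab$bcccbdbaacaababab  b
   19  cbab$bcccbdbaacaabababca  a
   20  cbdbaacaabababcacbab$bcc  c
   21  ccbdbaacaabababcacbab$bc  c
   22  cccbdbaacaabababcacbab$b  b
   23  dbaacaabababcacbab$bcccb  b

bcbbabbacadcaaa$cabaccbb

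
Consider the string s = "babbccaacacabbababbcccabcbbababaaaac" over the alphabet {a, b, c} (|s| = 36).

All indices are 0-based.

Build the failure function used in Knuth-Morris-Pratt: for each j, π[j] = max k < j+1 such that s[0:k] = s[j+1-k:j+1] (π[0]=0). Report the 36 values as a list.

π[0] = 0
j=1 s[j]='a': π[1]=0 (border '')
j=2 s[j]='b': π[2]=1 (border 'b')
j=3 s[j]='b': k: 1→0; π[3]=1 (border 'b')
j=4 s[j]='c': k: 1→0; π[4]=0 (border '')
j=5 s[j]='c': π[5]=0 (border '')
j=6 s[j]='a': π[6]=0 (border '')
j=7 s[j]='a': π[7]=0 (border '')
j=8 s[j]='c': π[8]=0 (border '')
j=9 s[j]='a': π[9]=0 (border '')
j=10 s[j]='c': π[10]=0 (border '')
j=11 s[j]='a': π[11]=0 (border '')
j=12 s[j]='b': π[12]=1 (border 'b')
j=13 s[j]='b': k: 1→0; π[13]=1 (border 'b')
j=14 s[j]='a': π[14]=2 (border 'ba')
j=15 s[j]='b': π[15]=3 (border 'bab')
j=16 s[j]='a': k: 3→1; π[16]=2 (border 'ba')
j=17 s[j]='b': π[17]=3 (border 'bab')
j=18 s[j]='b': π[18]=4 (border 'babb')
j=19 s[j]='c': π[19]=5 (border 'babbc')
j=20 s[j]='c': π[20]=6 (border 'babbcc')
j=21 s[j]='c': k: 6→0; π[21]=0 (border '')
j=22 s[j]='a': π[22]=0 (border '')
j=23 s[j]='b': π[23]=1 (border 'b')
j=24 s[j]='c': k: 1→0; π[24]=0 (border '')
j=25 s[j]='b': π[25]=1 (border 'b')
j=26 s[j]='b': k: 1→0; π[26]=1 (border 'b')
j=27 s[j]='a': π[27]=2 (border 'ba')
j=28 s[j]='b': π[28]=3 (border 'bab')
j=29 s[j]='a': k: 3→1; π[29]=2 (border 'ba')
j=30 s[j]='b': π[30]=3 (border 'bab')
j=31 s[j]='a': k: 3→1; π[31]=2 (border 'ba')
j=32 s[j]='a': k: 2→0; π[32]=0 (border '')
j=33 s[j]='a': π[33]=0 (border '')
j=34 s[j]='a': π[34]=0 (border '')
j=35 s[j]='c': π[35]=0 (border '')

[0, 0, 1, 1, 0, 0, 0, 0, 0, 0, 0, 0, 1, 1, 2, 3, 2, 3, 4, 5, 6, 0, 0, 1, 0, 1, 1, 2, 3, 2, 3, 2, 0, 0, 0, 0]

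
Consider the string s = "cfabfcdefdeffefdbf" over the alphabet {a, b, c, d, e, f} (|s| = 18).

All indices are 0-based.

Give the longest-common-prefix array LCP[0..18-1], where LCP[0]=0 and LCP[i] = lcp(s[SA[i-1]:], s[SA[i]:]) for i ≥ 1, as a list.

[0, 0, 2, 0, 1, 0, 1, 3, 0, 3, 2, 0, 1, 1, 1, 2, 1, 1]

sorted suffixes:
  #0 SA[0]=2  'abfcdefdeffefdbf'
  #1 SA[1]=16  'bf'
  #2 SA[2]=3  'bfcdefdeffefdbf'
  #3 SA[3]=5  'cdefdeffefdbf'
  #4 SA[4]=0  'cfabfcdefdeffefdbf'
  #5 SA[5]=15  'dbf'
  #6 SA[6]=6  'defdeffefdbf'
  #7 SA[7]=9  'deffefdbf'
  #8 SA[8]=13  'efdbf'
  #9 SA[9]=7  'efdeffefdbf'
  #10 SA[10]=10  'effefdbf'
  #11 SA[11]=17  'f'
  #12 SA[12]=1  'fabfcdefdeffefdbf'
  #13 SA[13]=4  'fcdefdeffefdbf'
  #14 SA[14]=14  'fdbf'
  #15 SA[15]=8  'fdeffefdbf'
  #16 SA[16]=12  'fefdbf'
  #17 SA[17]=11  'ffefdbf'

SA = [2, 16, 3, 5, 0, 15, 6, 9, 13, 7, 10, 17, 1, 4, 14, 8, 12, 11]
i: (SA[i-1],SA[i]) lcp shared
  1: (2,16) 0 ''
  2: (16,3) 2 'bf'
  3: (3,5) 0 ''
  4: (5,0) 1 'c'
  5: (0,15) 0 ''
  6: (15,6) 1 'd'
  7: (6,9) 3 'def'
  8: (9,13) 0 ''
  9: (13,7) 3 'efd'
  10: (7,10) 2 'ef'
  11: (10,17) 0 ''
  12: (17,1) 1 'f'
  13: (1,4) 1 'f'
  14: (4,14) 1 'f'
  15: (14,8) 2 'fd'
  16: (8,12) 1 'f'
  17: (12,11) 1 'f'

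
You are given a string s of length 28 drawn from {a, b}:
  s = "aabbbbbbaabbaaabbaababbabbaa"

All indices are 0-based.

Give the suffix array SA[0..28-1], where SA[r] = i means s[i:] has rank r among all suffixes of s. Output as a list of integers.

[27, 26, 12, 17, 8, 13, 0, 18, 23, 9, 14, 20, 1, 25, 11, 16, 7, 22, 19, 24, 10, 15, 6, 21, 5, 4, 3, 2]

rank | idx | suffix
   0 |  27 | a
   1 |  26 | aa
   2 |  12 | aaabbaababbabbaa
   3 |  17 | aababbabbaa
   4 |   8 | aabbaaabbaababbabbaa
   5 |  13 | aabbaababbabbaa
   6 |   0 | aabbbbbbaabbaaabbaababbabbaa
   7 |  18 | ababbabbaa
   8 |  23 | abbaa
   9 |   9 | abbaaabbaababbabbaa
  10 |  14 | abbaababbabbaa
  11 |  20 | abbabbaa
  12 |   1 | abbbbbbaabbaaabbaababbabbaa
  13 |  25 | baa
  14 |  11 | baaabbaababbabbaa
  15 |  16 | baababbabbaa
  16 |   7 | baabbaaabbaababbabbaa
  17 |  22 | babbaa
  18 |  19 | babbabbaa
  19 |  24 | bbaa
  20 |  10 | bbaaabbaababbabbaa
  21 |  15 | bbaababbabbaa
  22 |   6 | bbaabbaaabbaababbabbaa
  23 |  21 | bbabbaa
  24 |   5 | bbbaabbaaabbaababbabbaa
  25 |   4 | bbbbaabbaaabbaababbabbaa
  26 |   3 | bbbbbaabbaaabbaababbabbaa
  27 |   2 | bbbbbbaabbaaabbaababbabbaa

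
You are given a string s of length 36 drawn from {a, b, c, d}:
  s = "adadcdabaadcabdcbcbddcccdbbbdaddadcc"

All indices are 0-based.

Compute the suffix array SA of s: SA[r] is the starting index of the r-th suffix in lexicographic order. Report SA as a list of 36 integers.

[8, 6, 12, 0, 9, 32, 2, 29, 7, 25, 26, 16, 27, 13, 18, 35, 11, 15, 17, 34, 21, 22, 4, 23, 5, 31, 1, 28, 24, 10, 14, 33, 20, 3, 30, 19]

rank | idx | suffix
   0 |   8 | aadcabdcbcbddcccdbbbdaddadcc
   1 |   6 | abaadcabdcbcbddcccdbbbdaddadcc
   2 |  12 | abdcbcbddcccdbbbdaddadcc
   3 |   0 | adadcdabaadcabdcbcbddcccdbbbdaddadcc
   4 |   9 | adcabdcbcbddcccdbbbdaddadcc
   5 |  32 | adcc
   6 |   2 | adcdabaadcabdcbcbddcccdbbbdaddadcc
   7 |  29 | addadcc
   8 |   7 | baadcabdcbcbddcccdbbbdaddadcc
   9 |  25 | bbbdaddadcc
  10 |  26 | bbdaddadcc
  11 |  16 | bcbddcccdbbbdaddadcc
  12 |  27 | bdaddadcc
  13 |  13 | bdcbcbddcccdbbbdaddadcc
  14 |  18 | bddcccdbbbdaddadcc
  15 |  35 | c
  16 |  11 | cabdcbcbddcccdbbbdaddadcc
  17 |  15 | cbcbddcccdbbbdaddadcc
  18 |  17 | cbddcccdbbbdaddadcc
  19 |  34 | cc
  20 |  21 | cccdbbbdaddadcc
  21 |  22 | ccdbbbdaddadcc
  22 |   4 | cdabaadcabdcbcbddcccdbbbdaddadcc
  23 |  23 | cdbbbdaddadcc
  24 |   5 | dabaadcabdcbcbddcccdbbbdaddadcc
  25 |  31 | dadcc
  26 |   1 | dadcdabaadcabdcbcbddcccdbbbdaddadcc
  27 |  28 | daddadcc
  28 |  24 | dbbbdaddadcc
  29 |  10 | dcabdcbcbddcccdbbbdaddadcc
  30 |  14 | dcbcbddcccdbbbdaddadcc
  31 |  33 | dcc
  32 |  20 | dcccdbbbdaddadcc
  33 |   3 | dcdabaadcabdcbcbddcccdbbbdaddadcc
  34 |  30 | ddadcc
  35 |  19 | ddcccdbbbdaddadcc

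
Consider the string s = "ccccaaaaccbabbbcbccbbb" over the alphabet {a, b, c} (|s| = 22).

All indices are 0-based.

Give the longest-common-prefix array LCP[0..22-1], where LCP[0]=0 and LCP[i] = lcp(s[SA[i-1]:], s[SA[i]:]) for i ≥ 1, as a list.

[0, 3, 2, 1, 1, 0, 1, 1, 2, 3, 2, 1, 2, 0, 1, 2, 2, 1, 2, 3, 2, 3]

rank→(start, suffix):
  0 → (4, 'aaaaccbabbbcbccbbb')
  1 → (5, 'aaaccbabbbcbccbbb')
  2 → (6, 'aaccbabbbcbccbbb')
  3 → (11, 'abbbcbccbbb')
  4 → (7, 'accbabbbcbccbbb')
  5 → (21, 'b')
  6 → (10, 'babbbcbccbbb')
  7 → (20, 'bb')
  8 → (19, 'bbb')
  9 → (12, 'bbbcbccbbb')
  10 → (13, 'bbcbccbbb')
  11 → (14, 'bcbccbbb')
  12 → (16, 'bccbbb')
  13 → (3, 'caaaaccbabbbcbccbbb')
  14 → (9, 'cbabbbcbccbbb')
  15 → (18, 'cbbb')
  16 → (15, 'cbccbbb')
  17 → (2, 'ccaaaaccbabbbcbccbbb')
  18 → (8, 'ccbabbbcbccbbb')
  19 → (17, 'ccbbb')
  20 → (1, 'cccaaaaccbabbbcbccbbb')
  21 → (0, 'ccccaaaaccbabbbcbccbbb')

SA = [4, 5, 6, 11, 7, 21, 10, 20, 19, 12, 13, 14, 16, 3, 9, 18, 15, 2, 8, 17, 1, 0]
[i] adj suffixes → lcp
  [1] 4/5 → 3 ('aaa')
  [2] 5/6 → 2 ('aa')
  [3] 6/11 → 1 ('a')
  [4] 11/7 → 1 ('a')
  [5] 7/21 → 0 ('')
  [6] 21/10 → 1 ('b')
  [7] 10/20 → 1 ('b')
  [8] 20/19 → 2 ('bb')
  [9] 19/12 → 3 ('bbb')
  [10] 12/13 → 2 ('bb')
  [11] 13/14 → 1 ('b')
  [12] 14/16 → 2 ('bc')
  [13] 16/3 → 0 ('')
  [14] 3/9 → 1 ('c')
  [15] 9/18 → 2 ('cb')
  [16] 18/15 → 2 ('cb')
  [17] 15/2 → 1 ('c')
  [18] 2/8 → 2 ('cc')
  [19] 8/17 → 3 ('ccb')
  [20] 17/1 → 2 ('cc')
  [21] 1/0 → 3 ('ccc')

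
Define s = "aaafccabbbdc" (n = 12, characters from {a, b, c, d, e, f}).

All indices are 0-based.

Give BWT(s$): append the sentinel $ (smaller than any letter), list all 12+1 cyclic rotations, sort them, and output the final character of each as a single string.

rank  rotation       last
    0  $aaafccabbbdc  c
    1  aaafccabbbdc$  $
    2  aafccabbbdc$a  a
    3  abbbdc$aaafcc  c
    4  afccabbbdc$aa  a
    5  bbbdc$aaafcca  a
    6  bbdc$aaafccab  b
    7  bdc$aaafccabb  b
    8  c$aaafccabbbd  d
    9  cabbbdc$aaafc  c
   10  ccabbbdc$aaaf  f
   11  dc$aaafccabbb  b
   12  fccabbbdc$aaa  a

c$acaabbdcfba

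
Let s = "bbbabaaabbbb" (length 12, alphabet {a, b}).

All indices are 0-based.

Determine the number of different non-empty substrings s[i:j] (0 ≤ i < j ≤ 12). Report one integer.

59

rank→(start, suffix):
  0 → (5, 'aaabbbb')
  1 → (6, 'aabbbb')
  2 → (3, 'abaaabbbb')
  3 → (7, 'abbbb')
  4 → (11, 'b')
  5 → (4, 'baaabbbb')
  6 → (2, 'babaaabbbb')
  7 → (10, 'bb')
  8 → (1, 'bbabaaabbbb')
  9 → (9, 'bbb')
  10 → (0, 'bbbabaaabbbb')
  11 → (8, 'bbbb')

SA = [5, 6, 3, 7, 11, 4, 2, 10, 1, 9, 0, 8]
rank  pair      lcp
   1  s[5:],s[6:]  2  'aa'
   2  s[6:],s[3:]  1  'a'
   3  s[3:],s[7:]  2  'ab'
   4  s[7:],s[11:]  0  ''
   5  s[11:],s[4:]  1  'b'
   6  s[4:],s[2:]  2  'ba'
   7  s[2:],s[10:]  1  'b'
   8  s[10:],s[1:]  2  'bb'
   9  s[1:],s[9:]  2  'bb'
  10  s[9:],s[0:]  3  'bbb'
  11  s[0:],s[8:]  3  'bbb'

n(n+1)/2 = 12·13/2 = 78
Σ LCP = 0 + 2 + 1 + 2 + 0 + 1 + 2 + 1 + 2 + 2 + 3 + 3 = 19
distinct = 78 − 19 = 59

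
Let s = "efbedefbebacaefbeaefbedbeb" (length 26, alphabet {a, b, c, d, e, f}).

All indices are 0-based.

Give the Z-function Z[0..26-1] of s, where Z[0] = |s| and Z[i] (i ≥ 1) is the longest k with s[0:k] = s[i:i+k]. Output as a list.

Z[0]=26
i=1: outside box; Z[1]=0
i=2: outside box; Z[2]=0
i=3: outside box; Z[3]=1 scan→box=[3,4)
i=4: outside box; Z[4]=0
i=5: outside box; Z[5]=4 scan→box=[5,9)
i=6: min(r-i=3, Z[1]=0)=0; Z[6]=0
i=7: min(r-i=2, Z[2]=0)=0; Z[7]=0
i=8: min(r-i=1, Z[3]=1)=1; Z[8]=1
i=9: outside box; Z[9]=0
i=10: outside box; Z[10]=0
i=11: outside box; Z[11]=0
i=12: outside box; Z[12]=0
i=13: outside box; Z[13]=4 scan→box=[13,17)
i=14: min(r-i=3, Z[1]=0)=0; Z[14]=0
i=15: min(r-i=2, Z[2]=0)=0; Z[15]=0
i=16: min(r-i=1, Z[3]=1)=1; Z[16]=1
i=17: outside box; Z[17]=0
i=18: outside box; Z[18]=5 scan→box=[18,23)
i=19: min(r-i=4, Z[1]=0)=0; Z[19]=0
i=20: min(r-i=3, Z[2]=0)=0; Z[20]=0
i=21: min(r-i=2, Z[3]=1)=1; Z[21]=1
i=22: min(r-i=1, Z[4]=0)=0; Z[22]=0
i=23: outside box; Z[23]=0
i=24: outside box; Z[24]=1 scan→box=[24,25)
i=25: outside box; Z[25]=0

[26, 0, 0, 1, 0, 4, 0, 0, 1, 0, 0, 0, 0, 4, 0, 0, 1, 0, 5, 0, 0, 1, 0, 0, 1, 0]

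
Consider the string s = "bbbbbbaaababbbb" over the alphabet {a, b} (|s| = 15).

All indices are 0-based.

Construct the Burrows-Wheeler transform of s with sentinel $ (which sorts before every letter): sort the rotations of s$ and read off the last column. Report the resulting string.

rank  rotation          last
    0  $bbbbbbaaababbbb  b
    1  aaababbbb$bbbbbb  b
    2  aababbbb$bbbbbba  a
    3  ababbbb$bbbbbbaa  a
    4  abbbb$bbbbbbaaab  b
    5  b$bbbbbbaaababbb  b
    6  baaababbbb$bbbbb  b
    7  babbbb$bbbbbbaaa  a
    8  bb$bbbbbbaaababb  b
    9  bbaaababbbb$bbbb  b
   10  bbb$bbbbbbaaabab  b
   11  bbbaaababbbb$bbb  b
   12  bbbb$bbbbbbaaaba  a
   13  bbbbaaababbbb$bb  b
   14  bbbbbaaababbbb$b  b
   15  bbbbbbaaababbbb$  $

bbaabbbabbbbabb$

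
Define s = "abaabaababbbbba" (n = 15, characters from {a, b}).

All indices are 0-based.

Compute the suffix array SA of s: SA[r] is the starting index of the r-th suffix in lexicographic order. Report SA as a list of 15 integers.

rank→(start, suffix):
  0 → (14, 'a')
  1 → (2, 'aabaababbbbba')
  2 → (5, 'aababbbbba')
  3 → (0, 'abaabaababbbbba')
  4 → (3, 'abaababbbbba')
  5 → (6, 'ababbbbba')
  6 → (8, 'abbbbba')
  7 → (13, 'ba')
  8 → (1, 'baabaababbbbba')
  9 → (4, 'baababbbbba')
  10 → (7, 'babbbbba')
  11 → (12, 'bba')
  12 → (11, 'bbba')
  13 → (10, 'bbbba')
  14 → (9, 'bbbbba')

[14, 2, 5, 0, 3, 6, 8, 13, 1, 4, 7, 12, 11, 10, 9]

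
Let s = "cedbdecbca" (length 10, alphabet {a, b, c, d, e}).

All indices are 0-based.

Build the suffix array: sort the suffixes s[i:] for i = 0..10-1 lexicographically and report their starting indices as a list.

sorted suffixes:
  #0 SA[0]=9  'a'
  #1 SA[1]=7  'bca'
  #2 SA[2]=3  'bdecbca'
  #3 SA[3]=8  'ca'
  #4 SA[4]=6  'cbca'
  #5 SA[5]=0  'cedbdecbca'
  #6 SA[6]=2  'dbdecbca'
  #7 SA[7]=4  'decbca'
  #8 SA[8]=5  'ecbca'
  #9 SA[9]=1  'edbdecbca'

[9, 7, 3, 8, 6, 0, 2, 4, 5, 1]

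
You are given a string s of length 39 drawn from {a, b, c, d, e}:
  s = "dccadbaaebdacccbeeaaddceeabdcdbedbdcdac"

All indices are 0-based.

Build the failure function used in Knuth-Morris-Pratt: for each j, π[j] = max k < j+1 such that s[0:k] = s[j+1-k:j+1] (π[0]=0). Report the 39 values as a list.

π[0] = 0
j=1 s[j]='c': π[1]=0 (border '')
j=2 s[j]='c': π[2]=0 (border '')
j=3 s[j]='a': π[3]=0 (border '')
j=4 s[j]='d': π[4]=1 (border 'd')
j=5 s[j]='b': k: 1→0; π[5]=0 (border '')
j=6 s[j]='a': π[6]=0 (border '')
j=7 s[j]='a': π[7]=0 (border '')
j=8 s[j]='e': π[8]=0 (border '')
j=9 s[j]='b': π[9]=0 (border '')
j=10 s[j]='d': π[10]=1 (border 'd')
j=11 s[j]='a': k: 1→0; π[11]=0 (border '')
j=12 s[j]='c': π[12]=0 (border '')
j=13 s[j]='c': π[13]=0 (border '')
j=14 s[j]='c': π[14]=0 (border '')
j=15 s[j]='b': π[15]=0 (border '')
j=16 s[j]='e': π[16]=0 (border '')
j=17 s[j]='e': π[17]=0 (border '')
j=18 s[j]='a': π[18]=0 (border '')
j=19 s[j]='a': π[19]=0 (border '')
j=20 s[j]='d': π[20]=1 (border 'd')
j=21 s[j]='d': k: 1→0; π[21]=1 (border 'd')
j=22 s[j]='c': π[22]=2 (border 'dc')
j=23 s[j]='e': k: 2→0; π[23]=0 (border '')
j=24 s[j]='e': π[24]=0 (border '')
j=25 s[j]='a': π[25]=0 (border '')
j=26 s[j]='b': π[26]=0 (border '')
j=27 s[j]='d': π[27]=1 (border 'd')
j=28 s[j]='c': π[28]=2 (border 'dc')
j=29 s[j]='d': k: 2→0; π[29]=1 (border 'd')
j=30 s[j]='b': k: 1→0; π[30]=0 (border '')
j=31 s[j]='e': π[31]=0 (border '')
j=32 s[j]='d': π[32]=1 (border 'd')
j=33 s[j]='b': k: 1→0; π[33]=0 (border '')
j=34 s[j]='d': π[34]=1 (border 'd')
j=35 s[j]='c': π[35]=2 (border 'dc')
j=36 s[j]='d': k: 2→0; π[36]=1 (border 'd')
j=37 s[j]='a': k: 1→0; π[37]=0 (border '')
j=38 s[j]='c': π[38]=0 (border '')

[0, 0, 0, 0, 1, 0, 0, 0, 0, 0, 1, 0, 0, 0, 0, 0, 0, 0, 0, 0, 1, 1, 2, 0, 0, 0, 0, 1, 2, 1, 0, 0, 1, 0, 1, 2, 1, 0, 0]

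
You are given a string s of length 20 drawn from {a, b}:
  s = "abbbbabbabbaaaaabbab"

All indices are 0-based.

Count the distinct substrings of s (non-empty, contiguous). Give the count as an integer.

rank→(start, suffix):
  0 → (11, 'aaaaabbab')
  1 → (12, 'aaaabbab')
  2 → (13, 'aaabbab')
  3 → (14, 'aabbab')
  4 → (18, 'ab')
  5 → (8, 'abbaaaaabbab')
  6 → (15, 'abbab')
  7 → (5, 'abbabbaaaaabbab')
  8 → (0, 'abbbbabbabbaaaaabbab')
  9 → (19, 'b')
  10 → (10, 'baaaaabbab')
  11 → (17, 'bab')
  12 → (7, 'babbaaaaabbab')
  13 → (4, 'babbabbaaaaabbab')
  14 → (9, 'bbaaaaabbab')
  15 → (16, 'bbab')
  16 → (6, 'bbabbaaaaabbab')
  17 → (3, 'bbabbabbaaaaabbab')
  18 → (2, 'bbbabbabbaaaaabbab')
  19 → (1, 'bbbbabbabbaaaaabbab')

SA = [11, 12, 13, 14, 18, 8, 15, 5, 0, 19, 10, 17, 7, 4, 9, 16, 6, 3, 2, 1]
[i] adj suffixes → lcp
  [1] 11/12 → 4 ('aaaa')
  [2] 12/13 → 3 ('aaa')
  [3] 13/14 → 2 ('aa')
  [4] 14/18 → 1 ('a')
  [5] 18/8 → 2 ('ab')
  [6] 8/15 → 4 ('abba')
  [7] 15/5 → 5 ('abbab')
  [8] 5/0 → 3 ('abb')
  [9] 0/19 → 0 ('')
  [10] 19/10 → 1 ('b')
  [11] 10/17 → 2 ('ba')
  [12] 17/7 → 3 ('bab')
  [13] 7/4 → 5 ('babba')
  [14] 4/9 → 1 ('b')
  [15] 9/16 → 3 ('bba')
  [16] 16/6 → 4 ('bbab')
  [17] 6/3 → 6 ('bbabba')
  [18] 3/2 → 2 ('bb')
  [19] 2/1 → 3 ('bbb')

n(n+1)/2 = 20·21/2 = 210
Σ LCP = 0 + 4 + 3 + 2 + 1 + 2 + 4 + 5 + 3 + 0 + 1 + 2 + 3 + 5 + 1 + 3 + 4 + 6 + 2 + 3 = 54
distinct = 210 − 54 = 156

156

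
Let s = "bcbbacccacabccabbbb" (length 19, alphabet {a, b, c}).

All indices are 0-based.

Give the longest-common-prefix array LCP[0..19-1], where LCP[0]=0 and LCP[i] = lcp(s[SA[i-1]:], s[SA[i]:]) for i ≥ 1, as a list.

rank→(start, suffix):
  0 → (14, 'abbbb')
  1 → (10, 'abccabbbb')
  2 → (8, 'acabccabbbb')
  3 → (4, 'acccacabccabbbb')
  4 → (18, 'b')
  5 → (3, 'bacccacabccabbbb')
  6 → (17, 'bb')
  7 → (2, 'bbacccacabccabbbb')
  8 → (16, 'bbb')
  9 → (15, 'bbbb')
  10 → (0, 'bcbbacccacabccabbbb')
  11 → (11, 'bccabbbb')
  12 → (13, 'cabbbb')
  13 → (9, 'cabccabbbb')
  14 → (7, 'cacabccabbbb')
  15 → (1, 'cbbacccacabccabbbb')
  16 → (12, 'ccabbbb')
  17 → (6, 'ccacabccabbbb')
  18 → (5, 'cccacabccabbbb')

SA = [14, 10, 8, 4, 18, 3, 17, 2, 16, 15, 0, 11, 13, 9, 7, 1, 12, 6, 5]
rank  pair      lcp
   1  s[14:],s[10:]  2  'ab'
   2  s[10:],s[8:]  1  'a'
   3  s[8:],s[4:]  2  'ac'
   4  s[4:],s[18:]  0  ''
   5  s[18:],s[3:]  1  'b'
   6  s[3:],s[17:]  1  'b'
   7  s[17:],s[2:]  2  'bb'
   8  s[2:],s[16:]  2  'bb'
   9  s[16:],s[15:]  3  'bbb'
  10  s[15:],s[0:]  1  'b'
  11  s[0:],s[11:]  2  'bc'
  12  s[11:],s[13:]  0  ''
  13  s[13:],s[9:]  3  'cab'
  14  s[9:],s[7:]  2  'ca'
  15  s[7:],s[1:]  1  'c'
  16  s[1:],s[12:]  1  'c'
  17  s[12:],s[6:]  3  'cca'
  18  s[6:],s[5:]  2  'cc'

[0, 2, 1, 2, 0, 1, 1, 2, 2, 3, 1, 2, 0, 3, 2, 1, 1, 3, 2]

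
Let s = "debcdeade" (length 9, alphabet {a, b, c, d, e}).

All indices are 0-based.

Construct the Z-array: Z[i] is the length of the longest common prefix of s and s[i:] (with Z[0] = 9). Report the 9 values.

Z[0]=9
i=1: i≥r, start 0; Z[1]=0
i=2: i≥r, start 0; Z[2]=0
i=3: i≥r, start 0; Z[3]=0
i=4: i≥r, start 0; Z[4]=2 grow→box=[4,6)
i=5: min(r-i=1, Z[1]=0)=0; Z[5]=0
i=6: i≥r, start 0; Z[6]=0
i=7: i≥r, start 0; Z[7]=2 grow→box=[7,9)
i=8: min(r-i=1, Z[1]=0)=0; Z[8]=0

[9, 0, 0, 0, 2, 0, 0, 2, 0]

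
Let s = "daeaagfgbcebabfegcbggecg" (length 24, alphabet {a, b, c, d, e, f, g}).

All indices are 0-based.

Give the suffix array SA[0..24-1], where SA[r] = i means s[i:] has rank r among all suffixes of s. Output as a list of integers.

[3, 12, 1, 4, 11, 8, 13, 18, 17, 9, 22, 0, 2, 10, 21, 15, 14, 6, 23, 7, 16, 20, 5, 19]

rank→(start, suffix):
  0 → (3, 'aagfgbcebabfegcbggecg')
  1 → (12, 'abfegcbggecg')
  2 → (1, 'aeaagfgbcebabfegcbggecg')
  3 → (4, 'agfgbcebabfegcbggecg')
  4 → (11, 'babfegcbggecg')
  5 → (8, 'bcebabfegcbggecg')
  6 → (13, 'bfegcbggecg')
  7 → (18, 'bggecg')
  8 → (17, 'cbggecg')
  9 → (9, 'cebabfegcbggecg')
  10 → (22, 'cg')
  11 → (0, 'daeaagfgbcebabfegcbggecg')
  12 → (2, 'eaagfgbcebabfegcbggecg')
  13 → (10, 'ebabfegcbggecg')
  14 → (21, 'ecg')
  15 → (15, 'egcbggecg')
  16 → (14, 'fegcbggecg')
  17 → (6, 'fgbcebabfegcbggecg')
  18 → (23, 'g')
  19 → (7, 'gbcebabfegcbggecg')
  20 → (16, 'gcbggecg')
  21 → (20, 'gecg')
  22 → (5, 'gfgbcebabfegcbggecg')
  23 → (19, 'ggecg')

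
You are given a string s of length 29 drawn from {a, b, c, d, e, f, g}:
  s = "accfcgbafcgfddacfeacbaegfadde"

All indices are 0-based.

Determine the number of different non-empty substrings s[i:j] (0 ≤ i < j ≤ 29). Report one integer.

404

rank | idx | suffix
   0 |  18 | acbaegfadde
   1 |   0 | accfcgbafcgfddacfeacbaegfadde
   2 |  14 | acfeacbaegfadde
   3 |  25 | adde
   4 |  21 | aegfadde
   5 |   7 | afcgfddacfeacbaegfadde
   6 |  20 | baegfadde
   7 |   6 | bafcgfddacfeacbaegfadde
   8 |  19 | cbaegfadde
   9 |   1 | ccfcgbafcgfddacfeacbaegfadde
  10 |   2 | cfcgbafcgfddacfeacbaegfadde
  11 |  15 | cfeacbaegfadde
  12 |   4 | cgbafcgfddacfeacbaegfadde
  13 |   9 | cgfddacfeacbaegfadde
  14 |  13 | dacfeacbaegfadde
  15 |  12 | ddacfeacbaegfadde
  16 |  26 | dde
  17 |  27 | de
  18 |  28 | e
  19 |  17 | eacbaegfadde
  20 |  22 | egfadde
  21 |  24 | fadde
  22 |   3 | fcgbafcgfddacfeacbaegfadde
  23 |   8 | fcgfddacfeacbaegfadde
  24 |  11 | fddacfeacbaegfadde
  25 |  16 | feacbaegfadde
  26 |   5 | gbafcgfddacfeacbaegfadde
  27 |  23 | gfadde
  28 |  10 | gfddacfeacbaegfadde

SA = [18, 0, 14, 25, 21, 7, 20, 6, 19, 1, 2, 15, 4, 9, 13, 12, 26, 27, 28, 17, 22, 24, 3, 8, 11, 16, 5, 23, 10]
i: (SA[i-1],SA[i]) lcp shared
  1: (18,0) 2 'ac'
  2: (0,14) 2 'ac'
  3: (14,25) 1 'a'
  4: (25,21) 1 'a'
  5: (21,7) 1 'a'
  6: (7,20) 0 ''
  7: (20,6) 2 'ba'
  8: (6,19) 0 ''
  9: (19,1) 1 'c'
  10: (1,2) 1 'c'
  11: (2,15) 2 'cf'
  12: (15,4) 1 'c'
  13: (4,9) 2 'cg'
  14: (9,13) 0 ''
  15: (13,12) 1 'd'
  16: (12,26) 2 'dd'
  17: (26,27) 1 'd'
  18: (27,28) 0 ''
  19: (28,17) 1 'e'
  20: (17,22) 1 'e'
  21: (22,24) 0 ''
  22: (24,3) 1 'f'
  23: (3,8) 3 'fcg'
  24: (8,11) 1 'f'
  25: (11,16) 1 'f'
  26: (16,5) 0 ''
  27: (5,23) 1 'g'
  28: (23,10) 2 'gf'

n(n+1)/2 = 29·30/2 = 435
Σ LCP = 0 + 2 + 2 + 1 + 1 + 1 + 0 + 2 + 0 + 1 + 1 + 2 + 1 + 2 + 0 + 1 + 2 + 1 + 0 + 1 + 1 + 0 + 1 + 3 + 1 + 1 + 0 + 1 + 2 = 31
distinct = 435 − 31 = 404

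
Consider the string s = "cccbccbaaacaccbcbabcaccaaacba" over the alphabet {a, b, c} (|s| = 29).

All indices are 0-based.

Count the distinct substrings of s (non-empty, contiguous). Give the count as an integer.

377

rank→(start, suffix):
  0 → (28, 'a')
  1 → (7, 'aaacaccbcbabcaccaaacba')
  2 → (23, 'aaacba')
  3 → (8, 'aacaccbcbabcaccaaacba')
  4 → (24, 'aacba')
  5 → (17, 'abcaccaaacba')
  6 → (9, 'acaccbcbabcaccaaacba')
  7 → (25, 'acba')
  8 → (20, 'accaaacba')
  9 → (11, 'accbcbabcaccaaacba')
  10 → (27, 'ba')
  11 → (6, 'baaacaccbcbabcaccaaacba')
  12 → (16, 'babcaccaaacba')
  13 → (18, 'bcaccaaacba')
  14 → (14, 'bcbabcaccaaacba')
  15 → (3, 'bccbaaacaccbcbabcaccaaacba')
  16 → (22, 'caaacba')
  17 → (19, 'caccaaacba')
  18 → (10, 'caccbcbabcaccaaacba')
  19 → (26, 'cba')
  20 → (5, 'cbaaacaccbcbabcaccaaacba')
  21 → (15, 'cbabcaccaaacba')
  22 → (13, 'cbcbabcaccaaacba')
  23 → (2, 'cbccbaaacaccbcbabcaccaaacba')
  24 → (21, 'ccaaacba')
  25 → (4, 'ccbaaacaccbcbabcaccaaacba')
  26 → (12, 'ccbcbabcaccaaacba')
  27 → (1, 'ccbccbaaacaccbcbabcaccaaacba')
  28 → (0, 'cccbccbaaacaccbcbabcaccaaacba')

SA = [28, 7, 23, 8, 24, 17, 9, 25, 20, 11, 27, 6, 16, 18, 14, 3, 22, 19, 10, 26, 5, 15, 13, 2, 21, 4, 12, 1, 0]
[i] adj suffixes → lcp
  [1] 28/7 → 1 ('a')
  [2] 7/23 → 4 ('aaac')
  [3] 23/8 → 2 ('aa')
  [4] 8/24 → 3 ('aac')
  [5] 24/17 → 1 ('a')
  [6] 17/9 → 1 ('a')
  [7] 9/25 → 2 ('ac')
  [8] 25/20 → 2 ('ac')
  [9] 20/11 → 3 ('acc')
  [10] 11/27 → 0 ('')
  [11] 27/6 → 2 ('ba')
  [12] 6/16 → 2 ('ba')
  [13] 16/18 → 1 ('b')
  [14] 18/14 → 2 ('bc')
  [15] 14/3 → 2 ('bc')
  [16] 3/22 → 0 ('')
  [17] 22/19 → 2 ('ca')
  [18] 19/10 → 4 ('cacc')
  [19] 10/26 → 1 ('c')
  [20] 26/5 → 3 ('cba')
  [21] 5/15 → 3 ('cba')
  [22] 15/13 → 2 ('cb')
  [23] 13/2 → 3 ('cbc')
  [24] 2/21 → 1 ('c')
  [25] 21/4 → 2 ('cc')
  [26] 4/12 → 3 ('ccb')
  [27] 12/1 → 4 ('ccbc')
  [28] 1/0 → 2 ('cc')

n(n+1)/2 = 29·30/2 = 435
Σ LCP = 0 + 1 + 4 + 2 + 3 + 1 + 1 + 2 + 2 + 3 + 0 + 2 + 2 + 1 + 2 + 2 + 0 + 2 + 4 + 1 + 3 + 3 + 2 + 3 + 1 + 2 + 3 + 4 + 2 = 58
distinct = 435 − 58 = 377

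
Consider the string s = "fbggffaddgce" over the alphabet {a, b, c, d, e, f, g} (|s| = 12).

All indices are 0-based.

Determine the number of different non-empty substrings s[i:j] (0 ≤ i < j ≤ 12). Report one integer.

rank | idx | suffix
   0 |   6 | addgce
   1 |   1 | bggffaddgce
   2 |  10 | ce
   3 |   7 | ddgce
   4 |   8 | dgce
   5 |  11 | e
   6 |   5 | faddgce
   7 |   0 | fbggffaddgce
   8 |   4 | ffaddgce
   9 |   9 | gce
  10 |   3 | gffaddgce
  11 |   2 | ggffaddgce

SA = [6, 1, 10, 7, 8, 11, 5, 0, 4, 9, 3, 2]
rank  pair      lcp
   1  s[6:],s[1:]  0  ''
   2  s[1:],s[10:]  0  ''
   3  s[10:],s[7:]  0  ''
   4  s[7:],s[8:]  1  'd'
   5  s[8:],s[11:]  0  ''
   6  s[11:],s[5:]  0  ''
   7  s[5:],s[0:]  1  'f'
   8  s[0:],s[4:]  1  'f'
   9  s[4:],s[9:]  0  ''
  10  s[9:],s[3:]  1  'g'
  11  s[3:],s[2:]  1  'g'

n(n+1)/2 = 12·13/2 = 78
Σ LCP = 0 + 0 + 0 + 0 + 1 + 0 + 0 + 1 + 1 + 0 + 1 + 1 = 5
distinct = 78 − 5 = 73

73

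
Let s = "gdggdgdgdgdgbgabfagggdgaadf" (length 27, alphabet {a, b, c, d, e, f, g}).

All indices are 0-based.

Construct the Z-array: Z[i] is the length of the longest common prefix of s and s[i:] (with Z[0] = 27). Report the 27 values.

[27, 0, 1, 3, 0, 3, 0, 3, 0, 3, 0, 1, 0, 1, 0, 0, 0, 0, 1, 1, 3, 0, 1, 0, 0, 0, 0]

Z[0]=27
i=1: fresh scan; Z[1]=0
i=2: fresh scan; Z[2]=1 grow→box=[2,3)
i=3: fresh scan; Z[3]=3 grow→box=[3,6)
i=4: min(r-i=2, Z[1]=0)=0; Z[4]=0
i=5: min(r-i=1, Z[2]=1)=1; Z[5]=3 grow→box=[5,8)
i=6: min(r-i=2, Z[1]=0)=0; Z[6]=0
i=7: min(r-i=1, Z[2]=1)=1; Z[7]=3 grow→box=[7,10)
i=8: min(r-i=2, Z[1]=0)=0; Z[8]=0
i=9: min(r-i=1, Z[2]=1)=1; Z[9]=3 grow→box=[9,12)
i=10: min(r-i=2, Z[1]=0)=0; Z[10]=0
i=11: min(r-i=1, Z[2]=1)=1; Z[11]=1
i=12: fresh scan; Z[12]=0
i=13: fresh scan; Z[13]=1 grow→box=[13,14)
i=14: fresh scan; Z[14]=0
i=15: fresh scan; Z[15]=0
i=16: fresh scan; Z[16]=0
i=17: fresh scan; Z[17]=0
i=18: fresh scan; Z[18]=1 grow→box=[18,19)
i=19: fresh scan; Z[19]=1 grow→box=[19,20)
i=20: fresh scan; Z[20]=3 grow→box=[20,23)
i=21: min(r-i=2, Z[1]=0)=0; Z[21]=0
i=22: min(r-i=1, Z[2]=1)=1; Z[22]=1
i=23: fresh scan; Z[23]=0
i=24: fresh scan; Z[24]=0
i=25: fresh scan; Z[25]=0
i=26: fresh scan; Z[26]=0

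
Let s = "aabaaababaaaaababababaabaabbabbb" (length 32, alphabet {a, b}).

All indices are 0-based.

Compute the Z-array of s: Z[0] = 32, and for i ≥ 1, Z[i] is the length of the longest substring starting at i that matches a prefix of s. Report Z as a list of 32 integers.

Z[0]=32
i=1: i≥r, start 0; Z[1]=1 extend→box=[1,2)
i=2: i≥r, start 0; Z[2]=0
i=3: i≥r, start 0; Z[3]=2 extend→box=[3,5)
i=4: min(r-i=1, Z[1]=1)=1; Z[4]=4 extend→box=[4,8)
i=5: min(r-i=3, Z[1]=1)=1; Z[5]=1
i=6: min(r-i=2, Z[2]=0)=0; Z[6]=0
i=7: min(r-i=1, Z[3]=2)=1; Z[7]=1
i=8: i≥r, start 0; Z[8]=0
i=9: i≥r, start 0; Z[9]=2 extend→box=[9,11)
i=10: min(r-i=1, Z[1]=1)=1; Z[10]=2 extend→box=[10,12)
i=11: min(r-i=1, Z[1]=1)=1; Z[11]=2 extend→box=[11,13)
i=12: min(r-i=1, Z[1]=1)=1; Z[12]=4 extend→box=[12,16)
i=13: min(r-i=3, Z[1]=1)=1; Z[13]=1
i=14: min(r-i=2, Z[2]=0)=0; Z[14]=0
i=15: min(r-i=1, Z[3]=2)=1; Z[15]=1
i=16: i≥r, start 0; Z[16]=0
i=17: i≥r, start 0; Z[17]=1 extend→box=[17,18)
i=18: i≥r, start 0; Z[18]=0
i=19: i≥r, start 0; Z[19]=1 extend→box=[19,20)
i=20: i≥r, start 0; Z[20]=0
i=21: i≥r, start 0; Z[21]=5 extend→box=[21,26)
i=22: min(r-i=4, Z[1]=1)=1; Z[22]=1
i=23: min(r-i=3, Z[2]=0)=0; Z[23]=0
i=24: min(r-i=2, Z[3]=2)=2; Z[24]=3 extend→box=[24,27)
i=25: min(r-i=2, Z[1]=1)=1; Z[25]=1
i=26: min(r-i=1, Z[2]=0)=0; Z[26]=0
i=27: i≥r, start 0; Z[27]=0
i=28: i≥r, start 0; Z[28]=1 extend→box=[28,29)
i=29: i≥r, start 0; Z[29]=0
i=30: i≥r, start 0; Z[30]=0
i=31: i≥r, start 0; Z[31]=0

[32, 1, 0, 2, 4, 1, 0, 1, 0, 2, 2, 2, 4, 1, 0, 1, 0, 1, 0, 1, 0, 5, 1, 0, 3, 1, 0, 0, 1, 0, 0, 0]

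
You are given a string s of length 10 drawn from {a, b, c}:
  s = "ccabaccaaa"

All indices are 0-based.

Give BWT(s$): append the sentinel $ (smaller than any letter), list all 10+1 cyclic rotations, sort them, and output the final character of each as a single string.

rank  rotation     last
    0  $ccabaccaaa  a
    1  a$ccabaccaa  a
    2  aa$ccabacca  a
    3  aaa$ccabacc  c
    4  abaccaaa$cc  c
    5  accaaa$ccab  b
    6  baccaaa$cca  a
    7  caaa$ccabac  c
    8  cabaccaaa$c  c
    9  ccaaa$ccaba  a
   10  ccabaccaaa$  $

aaaccbacca$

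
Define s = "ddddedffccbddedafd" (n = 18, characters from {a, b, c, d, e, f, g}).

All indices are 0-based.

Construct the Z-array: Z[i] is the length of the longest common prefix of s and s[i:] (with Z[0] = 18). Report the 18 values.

Z[0]=18
i=1: fresh scan; Z[1]=3 extend→box=[1,4)
i=2: min(r-i=2, Z[1]=3)=2; Z[2]=2
i=3: min(r-i=1, Z[2]=2)=1; Z[3]=1
i=4: fresh scan; Z[4]=0
i=5: fresh scan; Z[5]=1 extend→box=[5,6)
i=6: fresh scan; Z[6]=0
i=7: fresh scan; Z[7]=0
i=8: fresh scan; Z[8]=0
i=9: fresh scan; Z[9]=0
i=10: fresh scan; Z[10]=0
i=11: fresh scan; Z[11]=2 extend→box=[11,13)
i=12: min(r-i=1, Z[1]=3)=1; Z[12]=1
i=13: fresh scan; Z[13]=0
i=14: fresh scan; Z[14]=1 extend→box=[14,15)
i=15: fresh scan; Z[15]=0
i=16: fresh scan; Z[16]=0
i=17: fresh scan; Z[17]=1 extend→box=[17,18)

[18, 3, 2, 1, 0, 1, 0, 0, 0, 0, 0, 2, 1, 0, 1, 0, 0, 1]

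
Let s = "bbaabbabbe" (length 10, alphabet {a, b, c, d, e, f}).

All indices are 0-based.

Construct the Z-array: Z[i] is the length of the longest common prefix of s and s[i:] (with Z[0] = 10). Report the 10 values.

[10, 1, 0, 0, 3, 1, 0, 2, 1, 0]

Z[0]=10
i=1: outside box; Z[1]=1 extend→box=[1,2)
i=2: outside box; Z[2]=0
i=3: outside box; Z[3]=0
i=4: outside box; Z[4]=3 extend→box=[4,7)
i=5: min(r-i=2, Z[1]=1)=1; Z[5]=1
i=6: min(r-i=1, Z[2]=0)=0; Z[6]=0
i=7: outside box; Z[7]=2 extend→box=[7,9)
i=8: min(r-i=1, Z[1]=1)=1; Z[8]=1
i=9: outside box; Z[9]=0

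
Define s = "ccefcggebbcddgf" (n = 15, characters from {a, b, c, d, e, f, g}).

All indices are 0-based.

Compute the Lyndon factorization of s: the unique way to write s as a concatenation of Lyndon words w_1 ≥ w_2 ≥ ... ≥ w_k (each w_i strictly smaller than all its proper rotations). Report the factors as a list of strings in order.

emit factor 1: 'ccefcgge' (i=0, period=8)
emit factor 2: 'bbcddgf' (i=8, period=7)

["ccefcgge", "bbcddgf"]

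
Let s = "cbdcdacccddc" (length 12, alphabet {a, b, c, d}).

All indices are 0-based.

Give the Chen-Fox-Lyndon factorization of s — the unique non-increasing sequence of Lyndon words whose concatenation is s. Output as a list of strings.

["c", "bdcd", "acccddc"]

emit factor 1: 'c' (i=0, period=1)
emit factor 2: 'bdcd' (i=1, period=4)
emit factor 3: 'acccddc' (i=5, period=7)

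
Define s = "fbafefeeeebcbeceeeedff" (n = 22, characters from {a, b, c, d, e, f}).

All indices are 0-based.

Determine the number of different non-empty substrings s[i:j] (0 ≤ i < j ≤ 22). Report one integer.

rank | idx | suffix
   0 |   2 | afefeeeebcbeceeeedff
   1 |   1 | bafefeeeebcbeceeeedff
   2 |  10 | bcbeceeeedff
   3 |  12 | beceeeedff
   4 |  11 | cbeceeeedff
   5 |  14 | ceeeedff
   6 |  19 | dff
   7 |   9 | ebcbeceeeedff
   8 |  13 | eceeeedff
   9 |  18 | edff
  10 |   8 | eebcbeceeeedff
  11 |  17 | eedff
  12 |   7 | eeebcbeceeeedff
  13 |  16 | eeedff
  14 |   6 | eeeebcbeceeeedff
  15 |  15 | eeeedff
  16 |   4 | efeeeebcbeceeeedff
  17 |  21 | f
  18 |   0 | fbafefeeeebcbeceeeedff
  19 |   5 | feeeebcbeceeeedff
  20 |   3 | fefeeeebcbeceeeedff
  21 |  20 | ff

SA = [2, 1, 10, 12, 11, 14, 19, 9, 13, 18, 8, 17, 7, 16, 6, 15, 4, 21, 0, 5, 3, 20]
rank  pair      lcp
   1  s[2:],s[1:]  0  ''
   2  s[1:],s[10:]  1  'b'
   3  s[10:],s[12:]  1  'b'
   4  s[12:],s[11:]  0  ''
   5  s[11:],s[14:]  1  'c'
   6  s[14:],s[19:]  0  ''
   7  s[19:],s[9:]  0  ''
   8  s[9:],s[13:]  1  'e'
   9  s[13:],s[18:]  1  'e'
  10  s[18:],s[8:]  1  'e'
  11  s[8:],s[17:]  2  'ee'
  12  s[17:],s[7:]  2  'ee'
  13  s[7:],s[16:]  3  'eee'
  14  s[16:],s[6:]  3  'eee'
  15  s[6:],s[15:]  4  'eeee'
  16  s[15:],s[4:]  1  'e'
  17  s[4:],s[21:]  0  ''
  18  s[21:],s[0:]  1  'f'
  19  s[0:],s[5:]  1  'f'
  20  s[5:],s[3:]  2  'fe'
  21  s[3:],s[20:]  1  'f'

n(n+1)/2 = 22·23/2 = 253
Σ LCP = 0 + 0 + 1 + 1 + 0 + 1 + 0 + 0 + 1 + 1 + 1 + 2 + 2 + 3 + 3 + 4 + 1 + 0 + 1 + 1 + 2 + 1 = 26
distinct = 253 − 26 = 227

227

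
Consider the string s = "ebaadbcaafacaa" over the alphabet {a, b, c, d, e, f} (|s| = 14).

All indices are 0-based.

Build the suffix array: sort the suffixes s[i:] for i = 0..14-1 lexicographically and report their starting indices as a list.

[13, 12, 2, 7, 10, 3, 8, 1, 5, 11, 6, 4, 0, 9]

rank→(start, suffix):
  0 → (13, 'a')
  1 → (12, 'aa')
  2 → (2, 'aadbcaafacaa')
  3 → (7, 'aafacaa')
  4 → (10, 'acaa')
  5 → (3, 'adbcaafacaa')
  6 → (8, 'afacaa')
  7 → (1, 'baadbcaafacaa')
  8 → (5, 'bcaafacaa')
  9 → (11, 'caa')
  10 → (6, 'caafacaa')
  11 → (4, 'dbcaafacaa')
  12 → (0, 'ebaadbcaafacaa')
  13 → (9, 'facaa')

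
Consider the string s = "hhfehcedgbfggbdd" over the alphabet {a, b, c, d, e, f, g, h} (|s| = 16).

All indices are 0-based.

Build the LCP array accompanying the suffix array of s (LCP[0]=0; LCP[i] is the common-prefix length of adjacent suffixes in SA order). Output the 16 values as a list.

rank→(start, suffix):
  0 → (13, 'bdd')
  1 → (9, 'bfggbdd')
  2 → (5, 'cedgbfggbdd')
  3 → (15, 'd')
  4 → (14, 'dd')
  5 → (7, 'dgbfggbdd')
  6 → (6, 'edgbfggbdd')
  7 → (3, 'ehcedgbfggbdd')
  8 → (2, 'fehcedgbfggbdd')
  9 → (10, 'fggbdd')
  10 → (12, 'gbdd')
  11 → (8, 'gbfggbdd')
  12 → (11, 'ggbdd')
  13 → (4, 'hcedgbfggbdd')
  14 → (1, 'hfehcedgbfggbdd')
  15 → (0, 'hhfehcedgbfggbdd')

SA = [13, 9, 5, 15, 14, 7, 6, 3, 2, 10, 12, 8, 11, 4, 1, 0]
i: (SA[i-1],SA[i]) lcp shared
  1: (13,9) 1 'b'
  2: (9,5) 0 ''
  3: (5,15) 0 ''
  4: (15,14) 1 'd'
  5: (14,7) 1 'd'
  6: (7,6) 0 ''
  7: (6,3) 1 'e'
  8: (3,2) 0 ''
  9: (2,10) 1 'f'
  10: (10,12) 0 ''
  11: (12,8) 2 'gb'
  12: (8,11) 1 'g'
  13: (11,4) 0 ''
  14: (4,1) 1 'h'
  15: (1,0) 1 'h'

[0, 1, 0, 0, 1, 1, 0, 1, 0, 1, 0, 2, 1, 0, 1, 1]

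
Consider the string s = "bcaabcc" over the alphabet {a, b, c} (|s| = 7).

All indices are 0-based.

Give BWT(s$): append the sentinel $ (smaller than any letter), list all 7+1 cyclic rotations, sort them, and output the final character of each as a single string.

cca$acbb

rank  rotation  last
    0  $bcaabcc  c
    1  aabcc$bc  c
    2  abcc$bca  a
    3  bcaabcc$  $
    4  bcc$bcaa  a
    5  c$bcaabc  c
    6  caabcc$b  b
    7  cc$bcaab  b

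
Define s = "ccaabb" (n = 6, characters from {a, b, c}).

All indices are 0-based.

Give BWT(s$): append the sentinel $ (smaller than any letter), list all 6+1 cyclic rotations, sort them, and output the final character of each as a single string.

bcabac$

rank  rotation last
    0  $ccaabb  b
    1  aabb$cc  c
    2  abb$cca  a
    3  b$ccaab  b
    4  bb$ccaa  a
    5  caabb$c  c
    6  ccaabb$  $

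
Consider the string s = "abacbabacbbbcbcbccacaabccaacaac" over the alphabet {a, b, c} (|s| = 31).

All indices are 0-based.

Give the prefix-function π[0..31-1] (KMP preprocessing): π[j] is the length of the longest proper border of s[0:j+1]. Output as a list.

π[0] = 0
j=1 s[j]='b': π[1]=0 (border '')
j=2 s[j]='a': π[2]=1 (border 'a')
j=3 s[j]='c': k: 1→0; π[3]=0 (border '')
j=4 s[j]='b': π[4]=0 (border '')
j=5 s[j]='a': π[5]=1 (border 'a')
j=6 s[j]='b': π[6]=2 (border 'ab')
j=7 s[j]='a': π[7]=3 (border 'aba')
j=8 s[j]='c': π[8]=4 (border 'abac')
j=9 s[j]='b': π[9]=5 (border 'abacb')
j=10 s[j]='b': k: 5→0; π[10]=0 (border '')
j=11 s[j]='b': π[11]=0 (border '')
j=12 s[j]='c': π[12]=0 (border '')
j=13 s[j]='b': π[13]=0 (border '')
j=14 s[j]='c': π[14]=0 (border '')
j=15 s[j]='b': π[15]=0 (border '')
j=16 s[j]='c': π[16]=0 (border '')
j=17 s[j]='c': π[17]=0 (border '')
j=18 s[j]='a': π[18]=1 (border 'a')
j=19 s[j]='c': k: 1→0; π[19]=0 (border '')
j=20 s[j]='a': π[20]=1 (border 'a')
j=21 s[j]='a': k: 1→0; π[21]=1 (border 'a')
j=22 s[j]='b': π[22]=2 (border 'ab')
j=23 s[j]='c': k: 2→0; π[23]=0 (border '')
j=24 s[j]='c': π[24]=0 (border '')
j=25 s[j]='a': π[25]=1 (border 'a')
j=26 s[j]='a': k: 1→0; π[26]=1 (border 'a')
j=27 s[j]='c': k: 1→0; π[27]=0 (border '')
j=28 s[j]='a': π[28]=1 (border 'a')
j=29 s[j]='a': k: 1→0; π[29]=1 (border 'a')
j=30 s[j]='c': k: 1→0; π[30]=0 (border '')

[0, 0, 1, 0, 0, 1, 2, 3, 4, 5, 0, 0, 0, 0, 0, 0, 0, 0, 1, 0, 1, 1, 2, 0, 0, 1, 1, 0, 1, 1, 0]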